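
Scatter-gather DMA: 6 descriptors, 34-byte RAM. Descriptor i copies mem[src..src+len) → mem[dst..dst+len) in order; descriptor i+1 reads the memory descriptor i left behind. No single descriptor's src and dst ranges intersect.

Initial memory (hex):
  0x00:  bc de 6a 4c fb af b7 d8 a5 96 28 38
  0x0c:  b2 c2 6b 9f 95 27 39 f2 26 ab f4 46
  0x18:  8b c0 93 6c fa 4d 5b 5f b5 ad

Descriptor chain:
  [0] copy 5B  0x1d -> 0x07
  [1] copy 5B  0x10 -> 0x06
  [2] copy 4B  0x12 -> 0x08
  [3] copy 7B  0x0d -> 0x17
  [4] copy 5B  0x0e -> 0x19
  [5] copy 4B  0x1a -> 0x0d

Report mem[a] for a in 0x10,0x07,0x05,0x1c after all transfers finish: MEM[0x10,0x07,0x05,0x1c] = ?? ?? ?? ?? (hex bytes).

[0] 0x1d->0x07 len=5 : 4d 5b 5f b5 ad
[1] 0x10->0x06 len=5 : 95 27 39 f2 26
[2] 0x12->0x08 len=4 : 39 f2 26 ab
[3] 0x0d->0x17 len=7 : c2 6b 9f 95 27 39 f2
[4] 0x0e->0x19 len=5 : 6b 9f 95 27 39
[5] 0x1a->0x0d len=4 : 9f 95 27 39
query mem[0x10]=0x39, mem[0x07]=0x27, mem[0x05]=0xaf, mem[0x1c]=0x27

MEM[0x10,0x07,0x05,0x1c] = 39 27 af 27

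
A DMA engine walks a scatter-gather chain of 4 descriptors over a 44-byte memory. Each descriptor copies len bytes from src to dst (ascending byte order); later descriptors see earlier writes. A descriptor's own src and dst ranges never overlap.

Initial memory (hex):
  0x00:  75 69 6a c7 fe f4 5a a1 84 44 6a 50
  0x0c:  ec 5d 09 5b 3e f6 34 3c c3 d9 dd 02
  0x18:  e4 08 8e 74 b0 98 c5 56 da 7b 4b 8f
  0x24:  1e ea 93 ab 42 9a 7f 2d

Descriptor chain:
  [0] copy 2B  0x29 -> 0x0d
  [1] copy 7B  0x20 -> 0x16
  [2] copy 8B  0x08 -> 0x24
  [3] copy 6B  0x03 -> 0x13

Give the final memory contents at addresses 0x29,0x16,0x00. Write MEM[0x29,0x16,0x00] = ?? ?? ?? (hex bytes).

D0: mem[0x0d..0x0e] <- [9a 7f]
D1: mem[0x16..0x1c] <- [da 7b 4b 8f 1e ea 93]
D2: mem[0x24..0x2b] <- [84 44 6a 50 ec 9a 7f 5b]
D3: mem[0x13..0x18] <- [c7 fe f4 5a a1 84]
query mem[0x29]=0x9a, mem[0x16]=0x5a, mem[0x00]=0x75

MEM[0x29,0x16,0x00] = 9a 5a 75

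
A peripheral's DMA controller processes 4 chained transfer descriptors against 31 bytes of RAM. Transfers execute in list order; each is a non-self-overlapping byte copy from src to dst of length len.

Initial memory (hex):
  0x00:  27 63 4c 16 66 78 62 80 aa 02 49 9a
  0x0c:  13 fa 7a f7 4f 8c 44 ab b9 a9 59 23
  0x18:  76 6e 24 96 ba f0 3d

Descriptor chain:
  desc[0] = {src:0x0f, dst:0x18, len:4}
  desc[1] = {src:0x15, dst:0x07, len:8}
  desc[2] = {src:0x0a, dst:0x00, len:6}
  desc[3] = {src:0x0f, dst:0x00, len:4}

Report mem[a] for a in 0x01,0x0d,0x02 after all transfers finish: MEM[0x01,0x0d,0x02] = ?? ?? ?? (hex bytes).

#0 dst[0x18+4] := {0xf7,0x4f,0x8c,0x44}
#1 dst[0x07+8] := {0xa9,0x59,0x23,0xf7,0x4f,0x8c,0x44,0xba}
#2 dst[0x00+6] := {0xf7,0x4f,0x8c,0x44,0xba,0xf7}
#3 dst[0x00+4] := {0xf7,0x4f,0x8c,0x44}
query mem[0x01]=0x4f, mem[0x0d]=0x44, mem[0x02]=0x8c

MEM[0x01,0x0d,0x02] = 4f 44 8c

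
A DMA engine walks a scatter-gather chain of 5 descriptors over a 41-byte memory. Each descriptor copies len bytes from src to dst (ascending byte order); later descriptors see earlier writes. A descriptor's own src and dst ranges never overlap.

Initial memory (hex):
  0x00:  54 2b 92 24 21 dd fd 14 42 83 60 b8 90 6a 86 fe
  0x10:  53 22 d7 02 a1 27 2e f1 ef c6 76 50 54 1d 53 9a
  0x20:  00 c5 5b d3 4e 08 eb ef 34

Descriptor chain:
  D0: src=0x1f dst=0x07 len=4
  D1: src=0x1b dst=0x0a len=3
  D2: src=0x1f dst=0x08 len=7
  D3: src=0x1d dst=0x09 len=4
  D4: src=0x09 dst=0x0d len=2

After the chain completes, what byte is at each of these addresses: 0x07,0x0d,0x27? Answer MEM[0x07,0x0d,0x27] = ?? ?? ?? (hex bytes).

MEM[0x07,0x0d,0x27] = 9a 1d ef

D0: mem[0x07..0x0a] <- [9a 00 c5 5b]
D1: mem[0x0a..0x0c] <- [50 54 1d]
D2: mem[0x08..0x0e] <- [9a 00 c5 5b d3 4e 08]
D3: mem[0x09..0x0c] <- [1d 53 9a 00]
D4: mem[0x0d..0x0e] <- [1d 53]
query mem[0x07]=0x9a, mem[0x0d]=0x1d, mem[0x27]=0xef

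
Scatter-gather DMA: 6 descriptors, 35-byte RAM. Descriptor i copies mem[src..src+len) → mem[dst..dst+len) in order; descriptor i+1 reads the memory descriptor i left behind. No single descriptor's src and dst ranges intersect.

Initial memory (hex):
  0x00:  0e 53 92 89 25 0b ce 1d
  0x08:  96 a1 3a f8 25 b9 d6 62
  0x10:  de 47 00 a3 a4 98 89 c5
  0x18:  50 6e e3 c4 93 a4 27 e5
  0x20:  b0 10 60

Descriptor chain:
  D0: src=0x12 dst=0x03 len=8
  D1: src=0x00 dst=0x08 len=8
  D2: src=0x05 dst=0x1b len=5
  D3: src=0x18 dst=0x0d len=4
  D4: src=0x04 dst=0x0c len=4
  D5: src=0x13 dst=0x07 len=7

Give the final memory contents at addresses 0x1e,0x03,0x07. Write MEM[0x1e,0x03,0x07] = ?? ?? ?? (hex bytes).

D0: mem[0x03..0x0a] <- [00 a3 a4 98 89 c5 50 6e]
D1: mem[0x08..0x0f] <- [0e 53 92 00 a3 a4 98 89]
D2: mem[0x1b..0x1f] <- [a4 98 89 0e 53]
D3: mem[0x0d..0x10] <- [50 6e e3 a4]
D4: mem[0x0c..0x0f] <- [a3 a4 98 89]
D5: mem[0x07..0x0d] <- [a3 a4 98 89 c5 50 6e]
query mem[0x1e]=0x0e, mem[0x03]=0x00, mem[0x07]=0xa3

MEM[0x1e,0x03,0x07] = 0e 00 a3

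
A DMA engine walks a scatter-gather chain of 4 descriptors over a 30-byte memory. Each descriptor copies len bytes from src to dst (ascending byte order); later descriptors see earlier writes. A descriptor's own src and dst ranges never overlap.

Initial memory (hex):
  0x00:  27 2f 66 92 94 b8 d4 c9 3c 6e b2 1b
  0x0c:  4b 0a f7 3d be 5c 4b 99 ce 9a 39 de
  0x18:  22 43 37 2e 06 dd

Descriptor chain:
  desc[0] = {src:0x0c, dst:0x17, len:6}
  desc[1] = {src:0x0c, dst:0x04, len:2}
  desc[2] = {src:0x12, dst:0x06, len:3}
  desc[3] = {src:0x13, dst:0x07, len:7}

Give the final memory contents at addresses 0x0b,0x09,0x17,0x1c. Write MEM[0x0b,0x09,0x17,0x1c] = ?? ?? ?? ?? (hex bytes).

D0: mem[0x17..0x1c] <- [4b 0a f7 3d be 5c]
D1: mem[0x04..0x05] <- [4b 0a]
D2: mem[0x06..0x08] <- [4b 99 ce]
D3: mem[0x07..0x0d] <- [99 ce 9a 39 4b 0a f7]
query mem[0x0b]=0x4b, mem[0x09]=0x9a, mem[0x17]=0x4b, mem[0x1c]=0x5c

MEM[0x0b,0x09,0x17,0x1c] = 4b 9a 4b 5c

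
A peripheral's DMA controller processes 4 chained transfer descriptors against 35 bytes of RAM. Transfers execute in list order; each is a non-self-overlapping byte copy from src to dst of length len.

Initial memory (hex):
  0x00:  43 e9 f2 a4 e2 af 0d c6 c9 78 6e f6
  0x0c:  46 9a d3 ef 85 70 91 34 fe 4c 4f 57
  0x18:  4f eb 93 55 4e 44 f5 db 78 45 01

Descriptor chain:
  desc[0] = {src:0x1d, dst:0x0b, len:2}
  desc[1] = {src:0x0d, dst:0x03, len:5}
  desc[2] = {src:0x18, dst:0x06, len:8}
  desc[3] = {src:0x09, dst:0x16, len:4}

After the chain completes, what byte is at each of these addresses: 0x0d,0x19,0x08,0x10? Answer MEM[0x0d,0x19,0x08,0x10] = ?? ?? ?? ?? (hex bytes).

  after D0: wrote 2B at 0x0b = 44f5
  after D1: wrote 5B at 0x03 = 9ad3ef8570
  after D2: wrote 8B at 0x06 = 4feb93554e44f5db
  after D3: wrote 4B at 0x16 = 554e44f5
query mem[0x0d]=0xdb, mem[0x19]=0xf5, mem[0x08]=0x93, mem[0x10]=0x85

MEM[0x0d,0x19,0x08,0x10] = db f5 93 85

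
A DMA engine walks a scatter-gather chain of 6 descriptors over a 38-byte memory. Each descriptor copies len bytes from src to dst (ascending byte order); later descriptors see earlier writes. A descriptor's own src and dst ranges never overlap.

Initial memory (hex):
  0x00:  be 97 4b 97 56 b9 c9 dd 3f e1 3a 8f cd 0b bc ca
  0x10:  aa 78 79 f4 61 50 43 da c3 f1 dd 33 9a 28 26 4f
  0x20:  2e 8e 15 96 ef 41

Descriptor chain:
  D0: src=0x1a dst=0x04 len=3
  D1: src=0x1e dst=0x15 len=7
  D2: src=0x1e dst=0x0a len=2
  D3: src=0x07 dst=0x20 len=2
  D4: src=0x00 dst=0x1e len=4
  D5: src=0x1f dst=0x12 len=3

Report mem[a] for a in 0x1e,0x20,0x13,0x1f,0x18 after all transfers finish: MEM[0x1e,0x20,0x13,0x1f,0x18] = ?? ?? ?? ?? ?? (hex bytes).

MEM[0x1e,0x20,0x13,0x1f,0x18] = be 4b 4b 97 8e

  after D0: wrote 3B at 0x04 = dd339a
  after D1: wrote 7B at 0x15 = 264f2e8e1596ef
  after D2: wrote 2B at 0x0a = 264f
  after D3: wrote 2B at 0x20 = dd3f
  after D4: wrote 4B at 0x1e = be974b97
  after D5: wrote 3B at 0x12 = 974b97
query mem[0x1e]=0xbe, mem[0x20]=0x4b, mem[0x13]=0x4b, mem[0x1f]=0x97, mem[0x18]=0x8e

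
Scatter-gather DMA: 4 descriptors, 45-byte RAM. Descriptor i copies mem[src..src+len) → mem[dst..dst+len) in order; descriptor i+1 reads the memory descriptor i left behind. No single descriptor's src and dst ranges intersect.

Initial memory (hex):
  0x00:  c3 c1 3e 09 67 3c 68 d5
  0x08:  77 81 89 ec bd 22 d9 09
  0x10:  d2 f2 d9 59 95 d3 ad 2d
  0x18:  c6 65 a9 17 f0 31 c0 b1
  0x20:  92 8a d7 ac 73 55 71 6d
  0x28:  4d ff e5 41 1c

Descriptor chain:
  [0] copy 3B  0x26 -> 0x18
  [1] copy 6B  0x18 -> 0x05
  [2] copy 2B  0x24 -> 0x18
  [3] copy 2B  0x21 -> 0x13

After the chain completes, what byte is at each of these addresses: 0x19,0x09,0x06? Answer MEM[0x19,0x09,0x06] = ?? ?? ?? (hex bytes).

[0] 0x26->0x18 len=3 : 71 6d 4d
[1] 0x18->0x05 len=6 : 71 6d 4d 17 f0 31
[2] 0x24->0x18 len=2 : 73 55
[3] 0x21->0x13 len=2 : 8a d7
query mem[0x19]=0x55, mem[0x09]=0xf0, mem[0x06]=0x6d

MEM[0x19,0x09,0x06] = 55 f0 6d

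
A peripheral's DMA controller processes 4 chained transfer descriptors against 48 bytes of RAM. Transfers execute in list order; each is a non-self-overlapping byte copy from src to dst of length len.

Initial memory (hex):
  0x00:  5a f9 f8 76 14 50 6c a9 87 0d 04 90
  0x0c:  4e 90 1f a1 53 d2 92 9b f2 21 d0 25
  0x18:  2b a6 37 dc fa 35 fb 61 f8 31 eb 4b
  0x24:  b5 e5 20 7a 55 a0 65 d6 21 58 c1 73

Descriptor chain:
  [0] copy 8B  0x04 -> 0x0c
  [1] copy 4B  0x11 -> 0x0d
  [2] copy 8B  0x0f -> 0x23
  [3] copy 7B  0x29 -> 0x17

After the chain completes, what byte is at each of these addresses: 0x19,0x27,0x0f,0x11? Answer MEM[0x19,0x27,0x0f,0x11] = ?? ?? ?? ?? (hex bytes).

D0: mem[0x0c..0x13] <- [14 50 6c a9 87 0d 04 90]
D1: mem[0x0d..0x10] <- [0d 04 90 f2]
D2: mem[0x23..0x2a] <- [90 f2 0d 04 90 f2 21 d0]
D3: mem[0x17..0x1d] <- [21 d0 d6 21 58 c1 73]
query mem[0x19]=0xd6, mem[0x27]=0x90, mem[0x0f]=0x90, mem[0x11]=0x0d

MEM[0x19,0x27,0x0f,0x11] = d6 90 90 0d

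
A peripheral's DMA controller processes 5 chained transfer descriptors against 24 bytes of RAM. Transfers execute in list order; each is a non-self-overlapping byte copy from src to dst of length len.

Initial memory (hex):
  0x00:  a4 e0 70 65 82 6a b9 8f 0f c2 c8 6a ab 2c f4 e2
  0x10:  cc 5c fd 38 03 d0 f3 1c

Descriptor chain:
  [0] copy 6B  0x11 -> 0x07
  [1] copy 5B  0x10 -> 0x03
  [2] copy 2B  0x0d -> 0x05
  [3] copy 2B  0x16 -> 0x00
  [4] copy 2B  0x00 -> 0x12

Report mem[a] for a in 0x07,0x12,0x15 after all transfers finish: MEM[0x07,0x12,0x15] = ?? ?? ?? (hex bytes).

MEM[0x07,0x12,0x15] = 03 f3 d0

#0 dst[0x07+6] := {0x5c,0xfd,0x38,0x03,0xd0,0xf3}
#1 dst[0x03+5] := {0xcc,0x5c,0xfd,0x38,0x03}
#2 dst[0x05+2] := {0x2c,0xf4}
#3 dst[0x00+2] := {0xf3,0x1c}
#4 dst[0x12+2] := {0xf3,0x1c}
query mem[0x07]=0x03, mem[0x12]=0xf3, mem[0x15]=0xd0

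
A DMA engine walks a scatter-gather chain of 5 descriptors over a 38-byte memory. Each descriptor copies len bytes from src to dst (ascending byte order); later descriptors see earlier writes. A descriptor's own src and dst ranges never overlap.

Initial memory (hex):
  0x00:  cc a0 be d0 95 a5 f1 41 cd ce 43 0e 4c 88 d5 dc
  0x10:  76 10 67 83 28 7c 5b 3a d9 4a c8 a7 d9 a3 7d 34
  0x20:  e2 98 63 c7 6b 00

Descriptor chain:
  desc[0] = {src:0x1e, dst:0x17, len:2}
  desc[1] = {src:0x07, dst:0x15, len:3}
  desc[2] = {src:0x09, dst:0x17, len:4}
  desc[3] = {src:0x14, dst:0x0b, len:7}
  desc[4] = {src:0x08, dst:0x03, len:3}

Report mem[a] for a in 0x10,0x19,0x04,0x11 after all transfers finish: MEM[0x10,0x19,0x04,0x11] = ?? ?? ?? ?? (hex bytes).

MEM[0x10,0x19,0x04,0x11] = 0e 0e ce 4c

  after D0: wrote 2B at 0x17 = 7d34
  after D1: wrote 3B at 0x15 = 41cdce
  after D2: wrote 4B at 0x17 = ce430e4c
  after D3: wrote 7B at 0x0b = 2841cdce430e4c
  after D4: wrote 3B at 0x03 = cdce43
query mem[0x10]=0x0e, mem[0x19]=0x0e, mem[0x04]=0xce, mem[0x11]=0x4c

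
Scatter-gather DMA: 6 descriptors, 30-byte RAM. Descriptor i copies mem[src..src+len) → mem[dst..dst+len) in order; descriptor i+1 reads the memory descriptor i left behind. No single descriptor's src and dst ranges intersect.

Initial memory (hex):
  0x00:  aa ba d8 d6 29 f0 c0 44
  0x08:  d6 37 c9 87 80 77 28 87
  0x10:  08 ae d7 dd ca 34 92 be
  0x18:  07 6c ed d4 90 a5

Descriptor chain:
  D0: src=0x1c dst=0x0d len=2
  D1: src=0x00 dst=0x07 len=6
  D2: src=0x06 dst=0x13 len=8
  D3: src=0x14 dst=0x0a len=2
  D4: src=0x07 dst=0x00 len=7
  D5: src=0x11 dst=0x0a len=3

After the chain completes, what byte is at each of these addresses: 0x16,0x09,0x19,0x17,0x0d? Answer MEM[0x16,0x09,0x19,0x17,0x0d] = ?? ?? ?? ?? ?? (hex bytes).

[0] 0x1c->0x0d len=2 : 90 a5
[1] 0x00->0x07 len=6 : aa ba d8 d6 29 f0
[2] 0x06->0x13 len=8 : c0 aa ba d8 d6 29 f0 90
[3] 0x14->0x0a len=2 : aa ba
[4] 0x07->0x00 len=7 : aa ba d8 aa ba f0 90
[5] 0x11->0x0a len=3 : ae d7 c0
query mem[0x16]=0xd8, mem[0x09]=0xd8, mem[0x19]=0xf0, mem[0x17]=0xd6, mem[0x0d]=0x90

MEM[0x16,0x09,0x19,0x17,0x0d] = d8 d8 f0 d6 90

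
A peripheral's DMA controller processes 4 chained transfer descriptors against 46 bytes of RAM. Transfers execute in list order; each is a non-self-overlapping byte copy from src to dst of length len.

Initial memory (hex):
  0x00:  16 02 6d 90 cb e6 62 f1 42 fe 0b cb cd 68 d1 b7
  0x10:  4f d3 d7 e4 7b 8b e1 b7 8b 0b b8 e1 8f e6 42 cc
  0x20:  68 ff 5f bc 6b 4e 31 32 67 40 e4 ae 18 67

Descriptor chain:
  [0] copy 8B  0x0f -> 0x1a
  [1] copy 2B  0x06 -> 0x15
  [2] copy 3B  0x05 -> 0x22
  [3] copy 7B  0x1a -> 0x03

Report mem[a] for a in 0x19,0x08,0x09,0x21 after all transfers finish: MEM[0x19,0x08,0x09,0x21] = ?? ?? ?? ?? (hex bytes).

MEM[0x19,0x08,0x09,0x21] = 0b 7b 8b e1

[0] 0x0f->0x1a len=8 : b7 4f d3 d7 e4 7b 8b e1
[1] 0x06->0x15 len=2 : 62 f1
[2] 0x05->0x22 len=3 : e6 62 f1
[3] 0x1a->0x03 len=7 : b7 4f d3 d7 e4 7b 8b
query mem[0x19]=0x0b, mem[0x08]=0x7b, mem[0x09]=0x8b, mem[0x21]=0xe1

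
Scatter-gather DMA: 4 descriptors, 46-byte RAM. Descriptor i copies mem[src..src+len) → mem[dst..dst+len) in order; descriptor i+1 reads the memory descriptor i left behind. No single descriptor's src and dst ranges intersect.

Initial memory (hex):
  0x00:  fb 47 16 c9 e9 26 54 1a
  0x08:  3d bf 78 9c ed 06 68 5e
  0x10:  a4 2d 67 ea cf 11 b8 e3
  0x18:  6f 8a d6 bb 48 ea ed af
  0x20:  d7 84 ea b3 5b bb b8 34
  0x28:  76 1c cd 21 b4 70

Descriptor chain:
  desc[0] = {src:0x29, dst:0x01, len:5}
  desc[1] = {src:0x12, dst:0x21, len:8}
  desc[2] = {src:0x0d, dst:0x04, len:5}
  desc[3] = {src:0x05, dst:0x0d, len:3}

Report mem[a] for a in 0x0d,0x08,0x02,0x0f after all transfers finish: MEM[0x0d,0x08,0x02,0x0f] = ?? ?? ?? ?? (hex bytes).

MEM[0x0d,0x08,0x02,0x0f] = 68 2d cd a4

#0 dst[0x01+5] := {0x1c,0xcd,0x21,0xb4,0x70}
#1 dst[0x21+8] := {0x67,0xea,0xcf,0x11,0xb8,0xe3,0x6f,0x8a}
#2 dst[0x04+5] := {0x06,0x68,0x5e,0xa4,0x2d}
#3 dst[0x0d+3] := {0x68,0x5e,0xa4}
query mem[0x0d]=0x68, mem[0x08]=0x2d, mem[0x02]=0xcd, mem[0x0f]=0xa4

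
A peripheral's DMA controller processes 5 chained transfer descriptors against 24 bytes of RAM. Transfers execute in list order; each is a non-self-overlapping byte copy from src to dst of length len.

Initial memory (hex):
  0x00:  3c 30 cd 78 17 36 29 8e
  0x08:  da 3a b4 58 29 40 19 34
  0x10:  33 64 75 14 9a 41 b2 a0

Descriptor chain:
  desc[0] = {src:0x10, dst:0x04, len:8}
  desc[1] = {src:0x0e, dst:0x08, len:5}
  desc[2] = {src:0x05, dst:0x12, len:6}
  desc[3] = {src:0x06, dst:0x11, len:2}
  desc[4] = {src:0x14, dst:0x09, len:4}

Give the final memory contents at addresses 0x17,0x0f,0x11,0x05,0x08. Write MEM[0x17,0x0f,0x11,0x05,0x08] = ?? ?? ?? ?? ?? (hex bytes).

MEM[0x17,0x0f,0x11,0x05,0x08] = 33 34 75 64 19

#0 dst[0x04+8] := {0x33,0x64,0x75,0x14,0x9a,0x41,0xb2,0xa0}
#1 dst[0x08+5] := {0x19,0x34,0x33,0x64,0x75}
#2 dst[0x12+6] := {0x64,0x75,0x14,0x19,0x34,0x33}
#3 dst[0x11+2] := {0x75,0x14}
#4 dst[0x09+4] := {0x14,0x19,0x34,0x33}
query mem[0x17]=0x33, mem[0x0f]=0x34, mem[0x11]=0x75, mem[0x05]=0x64, mem[0x08]=0x19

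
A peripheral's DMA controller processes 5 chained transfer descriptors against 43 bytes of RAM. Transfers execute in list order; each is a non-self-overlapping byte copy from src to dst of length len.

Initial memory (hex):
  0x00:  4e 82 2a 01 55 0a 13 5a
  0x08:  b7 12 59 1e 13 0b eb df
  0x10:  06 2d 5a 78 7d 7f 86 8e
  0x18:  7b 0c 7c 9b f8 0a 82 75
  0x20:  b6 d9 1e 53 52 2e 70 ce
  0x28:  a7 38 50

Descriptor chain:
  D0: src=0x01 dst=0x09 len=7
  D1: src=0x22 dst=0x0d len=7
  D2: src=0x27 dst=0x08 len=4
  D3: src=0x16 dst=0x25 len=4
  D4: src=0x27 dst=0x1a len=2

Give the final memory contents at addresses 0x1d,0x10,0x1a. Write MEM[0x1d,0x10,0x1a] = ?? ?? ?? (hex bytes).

MEM[0x1d,0x10,0x1a] = 0a 2e 7b

[0] 0x01->0x09 len=7 : 82 2a 01 55 0a 13 5a
[1] 0x22->0x0d len=7 : 1e 53 52 2e 70 ce a7
[2] 0x27->0x08 len=4 : ce a7 38 50
[3] 0x16->0x25 len=4 : 86 8e 7b 0c
[4] 0x27->0x1a len=2 : 7b 0c
query mem[0x1d]=0x0a, mem[0x10]=0x2e, mem[0x1a]=0x7b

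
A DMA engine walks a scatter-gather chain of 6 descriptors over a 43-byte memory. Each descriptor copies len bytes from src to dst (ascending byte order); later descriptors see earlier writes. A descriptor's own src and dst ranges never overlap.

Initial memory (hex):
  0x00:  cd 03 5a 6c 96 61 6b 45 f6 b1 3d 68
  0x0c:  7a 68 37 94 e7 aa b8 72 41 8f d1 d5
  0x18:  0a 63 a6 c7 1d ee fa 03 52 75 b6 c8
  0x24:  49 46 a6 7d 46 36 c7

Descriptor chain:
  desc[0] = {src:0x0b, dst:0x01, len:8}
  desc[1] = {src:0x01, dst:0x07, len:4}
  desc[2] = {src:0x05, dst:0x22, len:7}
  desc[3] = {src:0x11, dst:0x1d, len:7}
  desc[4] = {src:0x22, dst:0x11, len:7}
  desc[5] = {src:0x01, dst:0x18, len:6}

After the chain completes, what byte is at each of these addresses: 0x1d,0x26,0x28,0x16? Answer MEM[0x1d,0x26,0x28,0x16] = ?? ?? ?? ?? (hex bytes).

MEM[0x1d,0x26,0x28,0x16] = e7 68 68 37

[0] 0x0b->0x01 len=8 : 68 7a 68 37 94 e7 aa b8
[1] 0x01->0x07 len=4 : 68 7a 68 37
[2] 0x05->0x22 len=7 : 94 e7 68 7a 68 37 68
[3] 0x11->0x1d len=7 : aa b8 72 41 8f d1 d5
[4] 0x22->0x11 len=7 : d1 d5 68 7a 68 37 68
[5] 0x01->0x18 len=6 : 68 7a 68 37 94 e7
query mem[0x1d]=0xe7, mem[0x26]=0x68, mem[0x28]=0x68, mem[0x16]=0x37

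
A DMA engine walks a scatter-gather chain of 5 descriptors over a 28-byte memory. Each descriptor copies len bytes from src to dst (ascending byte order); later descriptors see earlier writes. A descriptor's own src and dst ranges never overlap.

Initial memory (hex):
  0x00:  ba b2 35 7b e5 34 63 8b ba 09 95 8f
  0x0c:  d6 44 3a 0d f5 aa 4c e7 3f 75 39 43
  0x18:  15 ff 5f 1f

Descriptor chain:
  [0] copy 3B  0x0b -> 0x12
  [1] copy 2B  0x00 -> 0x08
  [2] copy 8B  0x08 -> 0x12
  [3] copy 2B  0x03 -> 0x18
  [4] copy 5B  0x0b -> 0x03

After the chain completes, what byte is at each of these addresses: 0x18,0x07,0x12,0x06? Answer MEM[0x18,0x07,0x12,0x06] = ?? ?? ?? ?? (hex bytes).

MEM[0x18,0x07,0x12,0x06] = 7b 0d ba 3a

  after D0: wrote 3B at 0x12 = 8fd644
  after D1: wrote 2B at 0x08 = bab2
  after D2: wrote 8B at 0x12 = bab2958fd6443a0d
  after D3: wrote 2B at 0x18 = 7be5
  after D4: wrote 5B at 0x03 = 8fd6443a0d
query mem[0x18]=0x7b, mem[0x07]=0x0d, mem[0x12]=0xba, mem[0x06]=0x3a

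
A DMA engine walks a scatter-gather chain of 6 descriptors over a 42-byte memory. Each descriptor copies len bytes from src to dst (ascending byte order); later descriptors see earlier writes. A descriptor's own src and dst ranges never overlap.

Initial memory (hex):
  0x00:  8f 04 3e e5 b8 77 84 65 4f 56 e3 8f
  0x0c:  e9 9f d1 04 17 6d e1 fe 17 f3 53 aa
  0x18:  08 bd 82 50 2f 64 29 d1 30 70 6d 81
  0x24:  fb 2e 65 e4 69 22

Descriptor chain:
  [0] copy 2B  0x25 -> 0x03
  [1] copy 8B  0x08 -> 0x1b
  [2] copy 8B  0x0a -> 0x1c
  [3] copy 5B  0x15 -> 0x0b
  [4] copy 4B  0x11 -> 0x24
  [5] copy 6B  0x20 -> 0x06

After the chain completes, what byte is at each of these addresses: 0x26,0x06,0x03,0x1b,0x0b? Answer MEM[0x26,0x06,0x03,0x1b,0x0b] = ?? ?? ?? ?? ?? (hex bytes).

  after D0: wrote 2B at 0x03 = 2e65
  after D1: wrote 8B at 0x1b = 4f56e38fe99fd104
  after D2: wrote 8B at 0x1c = e38fe99fd104176d
  after D3: wrote 5B at 0x0b = f353aa08bd
  after D4: wrote 4B at 0x24 = 6de1fe17
  after D5: wrote 6B at 0x06 = d104176d6de1
query mem[0x26]=0xfe, mem[0x06]=0xd1, mem[0x03]=0x2e, mem[0x1b]=0x4f, mem[0x0b]=0xe1

MEM[0x26,0x06,0x03,0x1b,0x0b] = fe d1 2e 4f e1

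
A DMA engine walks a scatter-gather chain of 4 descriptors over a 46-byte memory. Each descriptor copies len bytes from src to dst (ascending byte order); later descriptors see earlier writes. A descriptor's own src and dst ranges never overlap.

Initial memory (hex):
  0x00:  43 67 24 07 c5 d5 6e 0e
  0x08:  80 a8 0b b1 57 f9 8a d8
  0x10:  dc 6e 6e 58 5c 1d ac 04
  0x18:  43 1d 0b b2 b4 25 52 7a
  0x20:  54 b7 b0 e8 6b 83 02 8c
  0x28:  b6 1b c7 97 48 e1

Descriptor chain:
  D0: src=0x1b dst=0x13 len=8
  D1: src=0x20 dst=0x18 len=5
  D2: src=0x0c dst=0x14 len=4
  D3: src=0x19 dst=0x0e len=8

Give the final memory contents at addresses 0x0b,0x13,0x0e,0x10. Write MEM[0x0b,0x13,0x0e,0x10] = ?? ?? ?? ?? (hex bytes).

#0 dst[0x13+8] := {0xb2,0xb4,0x25,0x52,0x7a,0x54,0xb7,0xb0}
#1 dst[0x18+5] := {0x54,0xb7,0xb0,0xe8,0x6b}
#2 dst[0x14+4] := {0x57,0xf9,0x8a,0xd8}
#3 dst[0x0e+8] := {0xb7,0xb0,0xe8,0x6b,0x25,0x52,0x7a,0x54}
query mem[0x0b]=0xb1, mem[0x13]=0x52, mem[0x0e]=0xb7, mem[0x10]=0xe8

MEM[0x0b,0x13,0x0e,0x10] = b1 52 b7 e8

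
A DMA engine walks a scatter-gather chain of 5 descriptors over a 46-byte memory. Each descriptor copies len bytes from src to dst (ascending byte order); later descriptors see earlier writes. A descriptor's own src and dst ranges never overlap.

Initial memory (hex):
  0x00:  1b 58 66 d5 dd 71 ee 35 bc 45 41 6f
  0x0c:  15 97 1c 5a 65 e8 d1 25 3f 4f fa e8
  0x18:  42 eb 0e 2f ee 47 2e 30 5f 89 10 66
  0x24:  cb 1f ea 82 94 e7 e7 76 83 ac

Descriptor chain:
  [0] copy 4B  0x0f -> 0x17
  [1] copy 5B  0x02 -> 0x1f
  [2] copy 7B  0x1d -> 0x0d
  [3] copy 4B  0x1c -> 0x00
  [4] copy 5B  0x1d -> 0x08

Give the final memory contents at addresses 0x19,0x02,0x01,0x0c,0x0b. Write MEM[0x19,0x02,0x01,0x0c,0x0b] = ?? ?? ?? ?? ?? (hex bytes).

MEM[0x19,0x02,0x01,0x0c,0x0b] = e8 2e 47 dd d5

[0] 0x0f->0x17 len=4 : 5a 65 e8 d1
[1] 0x02->0x1f len=5 : 66 d5 dd 71 ee
[2] 0x1d->0x0d len=7 : 47 2e 66 d5 dd 71 ee
[3] 0x1c->0x00 len=4 : ee 47 2e 66
[4] 0x1d->0x08 len=5 : 47 2e 66 d5 dd
query mem[0x19]=0xe8, mem[0x02]=0x2e, mem[0x01]=0x47, mem[0x0c]=0xdd, mem[0x0b]=0xd5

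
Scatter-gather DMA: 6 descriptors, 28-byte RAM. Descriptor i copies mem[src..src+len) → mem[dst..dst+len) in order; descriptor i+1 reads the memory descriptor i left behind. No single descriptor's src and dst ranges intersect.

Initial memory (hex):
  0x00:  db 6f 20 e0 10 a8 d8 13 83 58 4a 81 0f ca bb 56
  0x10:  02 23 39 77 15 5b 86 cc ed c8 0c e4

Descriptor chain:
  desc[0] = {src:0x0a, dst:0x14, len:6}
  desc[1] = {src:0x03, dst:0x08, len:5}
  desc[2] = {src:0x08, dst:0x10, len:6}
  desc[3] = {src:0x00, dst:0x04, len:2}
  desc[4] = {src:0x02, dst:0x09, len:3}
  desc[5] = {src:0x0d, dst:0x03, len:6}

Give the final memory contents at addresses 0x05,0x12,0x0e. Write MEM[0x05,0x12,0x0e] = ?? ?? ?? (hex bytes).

MEM[0x05,0x12,0x0e] = 56 a8 bb

[0] 0x0a->0x14 len=6 : 4a 81 0f ca bb 56
[1] 0x03->0x08 len=5 : e0 10 a8 d8 13
[2] 0x08->0x10 len=6 : e0 10 a8 d8 13 ca
[3] 0x00->0x04 len=2 : db 6f
[4] 0x02->0x09 len=3 : 20 e0 db
[5] 0x0d->0x03 len=6 : ca bb 56 e0 10 a8
query mem[0x05]=0x56, mem[0x12]=0xa8, mem[0x0e]=0xbb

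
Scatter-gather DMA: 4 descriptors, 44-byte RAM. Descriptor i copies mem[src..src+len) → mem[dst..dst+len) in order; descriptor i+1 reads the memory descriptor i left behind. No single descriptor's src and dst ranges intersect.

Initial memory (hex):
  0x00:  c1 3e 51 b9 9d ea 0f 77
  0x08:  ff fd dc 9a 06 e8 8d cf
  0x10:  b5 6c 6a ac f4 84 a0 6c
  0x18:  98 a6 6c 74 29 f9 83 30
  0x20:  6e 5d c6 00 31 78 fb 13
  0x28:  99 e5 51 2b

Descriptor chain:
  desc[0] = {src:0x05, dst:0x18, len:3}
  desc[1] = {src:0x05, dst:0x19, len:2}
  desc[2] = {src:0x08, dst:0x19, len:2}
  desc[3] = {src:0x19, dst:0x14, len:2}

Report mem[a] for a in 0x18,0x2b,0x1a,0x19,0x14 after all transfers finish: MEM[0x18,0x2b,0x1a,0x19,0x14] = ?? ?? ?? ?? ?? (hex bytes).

D0: mem[0x18..0x1a] <- [ea 0f 77]
D1: mem[0x19..0x1a] <- [ea 0f]
D2: mem[0x19..0x1a] <- [ff fd]
D3: mem[0x14..0x15] <- [ff fd]
query mem[0x18]=0xea, mem[0x2b]=0x2b, mem[0x1a]=0xfd, mem[0x19]=0xff, mem[0x14]=0xff

MEM[0x18,0x2b,0x1a,0x19,0x14] = ea 2b fd ff ff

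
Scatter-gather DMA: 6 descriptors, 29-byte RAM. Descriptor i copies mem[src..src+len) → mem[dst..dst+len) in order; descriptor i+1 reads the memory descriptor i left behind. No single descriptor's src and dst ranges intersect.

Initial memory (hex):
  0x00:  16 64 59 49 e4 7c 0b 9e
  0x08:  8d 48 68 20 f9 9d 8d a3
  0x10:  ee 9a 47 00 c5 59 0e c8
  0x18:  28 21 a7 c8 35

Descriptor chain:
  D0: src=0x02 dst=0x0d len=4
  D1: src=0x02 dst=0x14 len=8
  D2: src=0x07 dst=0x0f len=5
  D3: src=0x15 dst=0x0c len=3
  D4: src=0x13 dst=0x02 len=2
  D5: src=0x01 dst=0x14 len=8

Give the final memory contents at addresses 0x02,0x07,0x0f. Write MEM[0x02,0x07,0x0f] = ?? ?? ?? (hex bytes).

D0: mem[0x0d..0x10] <- [59 49 e4 7c]
D1: mem[0x14..0x1b] <- [59 49 e4 7c 0b 9e 8d 48]
D2: mem[0x0f..0x13] <- [9e 8d 48 68 20]
D3: mem[0x0c..0x0e] <- [49 e4 7c]
D4: mem[0x02..0x03] <- [20 59]
D5: mem[0x14..0x1b] <- [64 20 59 e4 7c 0b 9e 8d]
query mem[0x02]=0x20, mem[0x07]=0x9e, mem[0x0f]=0x9e

MEM[0x02,0x07,0x0f] = 20 9e 9e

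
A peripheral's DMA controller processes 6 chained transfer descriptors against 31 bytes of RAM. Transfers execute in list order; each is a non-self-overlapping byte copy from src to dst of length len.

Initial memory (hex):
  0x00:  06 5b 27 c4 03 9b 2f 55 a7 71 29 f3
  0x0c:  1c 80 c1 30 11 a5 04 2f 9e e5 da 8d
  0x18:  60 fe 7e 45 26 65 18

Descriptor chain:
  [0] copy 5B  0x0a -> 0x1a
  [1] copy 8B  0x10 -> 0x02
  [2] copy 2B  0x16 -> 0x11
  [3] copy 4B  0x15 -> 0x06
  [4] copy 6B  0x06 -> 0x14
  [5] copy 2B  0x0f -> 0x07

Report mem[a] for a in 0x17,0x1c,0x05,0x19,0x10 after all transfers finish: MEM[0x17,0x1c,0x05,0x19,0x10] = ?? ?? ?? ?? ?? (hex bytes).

MEM[0x17,0x1c,0x05,0x19,0x10] = 60 1c 2f f3 11

#0 dst[0x1a+5] := {0x29,0xf3,0x1c,0x80,0xc1}
#1 dst[0x02+8] := {0x11,0xa5,0x04,0x2f,0x9e,0xe5,0xda,0x8d}
#2 dst[0x11+2] := {0xda,0x8d}
#3 dst[0x06+4] := {0xe5,0xda,0x8d,0x60}
#4 dst[0x14+6] := {0xe5,0xda,0x8d,0x60,0x29,0xf3}
#5 dst[0x07+2] := {0x30,0x11}
query mem[0x17]=0x60, mem[0x1c]=0x1c, mem[0x05]=0x2f, mem[0x19]=0xf3, mem[0x10]=0x11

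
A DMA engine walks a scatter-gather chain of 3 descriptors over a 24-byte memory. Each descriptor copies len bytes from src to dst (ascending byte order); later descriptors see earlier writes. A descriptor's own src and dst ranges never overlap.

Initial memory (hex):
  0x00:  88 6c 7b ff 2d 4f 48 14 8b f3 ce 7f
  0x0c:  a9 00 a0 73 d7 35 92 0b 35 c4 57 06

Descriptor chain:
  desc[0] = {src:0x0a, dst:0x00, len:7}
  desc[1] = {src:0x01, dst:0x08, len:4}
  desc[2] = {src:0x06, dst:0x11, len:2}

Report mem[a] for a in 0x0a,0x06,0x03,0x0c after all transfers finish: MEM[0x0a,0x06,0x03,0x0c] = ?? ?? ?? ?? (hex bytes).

MEM[0x0a,0x06,0x03,0x0c] = 00 d7 00 a9

D0: mem[0x00..0x06] <- [ce 7f a9 00 a0 73 d7]
D1: mem[0x08..0x0b] <- [7f a9 00 a0]
D2: mem[0x11..0x12] <- [d7 14]
query mem[0x0a]=0x00, mem[0x06]=0xd7, mem[0x03]=0x00, mem[0x0c]=0xa9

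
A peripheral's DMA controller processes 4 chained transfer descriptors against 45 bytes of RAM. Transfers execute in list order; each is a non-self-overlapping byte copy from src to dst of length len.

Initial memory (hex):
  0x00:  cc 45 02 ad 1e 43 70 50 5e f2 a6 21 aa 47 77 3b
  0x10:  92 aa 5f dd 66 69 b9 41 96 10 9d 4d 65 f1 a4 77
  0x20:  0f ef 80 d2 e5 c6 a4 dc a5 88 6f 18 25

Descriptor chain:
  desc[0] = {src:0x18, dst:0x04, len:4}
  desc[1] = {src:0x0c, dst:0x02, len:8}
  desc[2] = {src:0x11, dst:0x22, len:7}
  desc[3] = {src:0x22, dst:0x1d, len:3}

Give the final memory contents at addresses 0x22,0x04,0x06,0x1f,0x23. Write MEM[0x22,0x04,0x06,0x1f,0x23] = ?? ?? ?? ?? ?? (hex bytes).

[0] 0x18->0x04 len=4 : 96 10 9d 4d
[1] 0x0c->0x02 len=8 : aa 47 77 3b 92 aa 5f dd
[2] 0x11->0x22 len=7 : aa 5f dd 66 69 b9 41
[3] 0x22->0x1d len=3 : aa 5f dd
query mem[0x22]=0xaa, mem[0x04]=0x77, mem[0x06]=0x92, mem[0x1f]=0xdd, mem[0x23]=0x5f

MEM[0x22,0x04,0x06,0x1f,0x23] = aa 77 92 dd 5f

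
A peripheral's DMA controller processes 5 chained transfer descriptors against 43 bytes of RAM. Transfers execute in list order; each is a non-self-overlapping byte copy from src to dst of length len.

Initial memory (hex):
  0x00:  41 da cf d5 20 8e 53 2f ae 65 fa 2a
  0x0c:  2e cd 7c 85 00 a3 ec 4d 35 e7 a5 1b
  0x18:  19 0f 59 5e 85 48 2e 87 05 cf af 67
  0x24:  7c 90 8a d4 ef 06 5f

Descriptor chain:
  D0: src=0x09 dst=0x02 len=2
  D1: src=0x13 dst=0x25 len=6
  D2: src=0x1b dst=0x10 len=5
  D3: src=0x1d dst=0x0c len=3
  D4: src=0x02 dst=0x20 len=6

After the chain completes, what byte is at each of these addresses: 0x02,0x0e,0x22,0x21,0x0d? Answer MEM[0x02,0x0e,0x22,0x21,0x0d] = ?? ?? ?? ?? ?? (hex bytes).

MEM[0x02,0x0e,0x22,0x21,0x0d] = 65 87 20 fa 2e

#0 dst[0x02+2] := {0x65,0xfa}
#1 dst[0x25+6] := {0x4d,0x35,0xe7,0xa5,0x1b,0x19}
#2 dst[0x10+5] := {0x5e,0x85,0x48,0x2e,0x87}
#3 dst[0x0c+3] := {0x48,0x2e,0x87}
#4 dst[0x20+6] := {0x65,0xfa,0x20,0x8e,0x53,0x2f}
query mem[0x02]=0x65, mem[0x0e]=0x87, mem[0x22]=0x20, mem[0x21]=0xfa, mem[0x0d]=0x2e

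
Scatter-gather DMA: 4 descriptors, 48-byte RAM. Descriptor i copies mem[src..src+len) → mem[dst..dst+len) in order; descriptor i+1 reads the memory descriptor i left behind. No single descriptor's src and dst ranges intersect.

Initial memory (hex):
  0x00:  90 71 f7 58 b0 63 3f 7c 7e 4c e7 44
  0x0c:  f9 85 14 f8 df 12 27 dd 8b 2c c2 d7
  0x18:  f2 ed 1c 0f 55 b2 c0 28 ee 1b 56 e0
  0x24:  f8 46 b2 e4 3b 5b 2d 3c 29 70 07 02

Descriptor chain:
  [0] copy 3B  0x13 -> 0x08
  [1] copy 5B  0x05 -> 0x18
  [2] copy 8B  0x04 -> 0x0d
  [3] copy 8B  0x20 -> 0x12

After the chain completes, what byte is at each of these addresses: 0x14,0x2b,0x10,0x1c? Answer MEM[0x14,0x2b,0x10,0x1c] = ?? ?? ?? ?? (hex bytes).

[0] 0x13->0x08 len=3 : dd 8b 2c
[1] 0x05->0x18 len=5 : 63 3f 7c dd 8b
[2] 0x04->0x0d len=8 : b0 63 3f 7c dd 8b 2c 44
[3] 0x20->0x12 len=8 : ee 1b 56 e0 f8 46 b2 e4
query mem[0x14]=0x56, mem[0x2b]=0x3c, mem[0x10]=0x7c, mem[0x1c]=0x8b

MEM[0x14,0x2b,0x10,0x1c] = 56 3c 7c 8b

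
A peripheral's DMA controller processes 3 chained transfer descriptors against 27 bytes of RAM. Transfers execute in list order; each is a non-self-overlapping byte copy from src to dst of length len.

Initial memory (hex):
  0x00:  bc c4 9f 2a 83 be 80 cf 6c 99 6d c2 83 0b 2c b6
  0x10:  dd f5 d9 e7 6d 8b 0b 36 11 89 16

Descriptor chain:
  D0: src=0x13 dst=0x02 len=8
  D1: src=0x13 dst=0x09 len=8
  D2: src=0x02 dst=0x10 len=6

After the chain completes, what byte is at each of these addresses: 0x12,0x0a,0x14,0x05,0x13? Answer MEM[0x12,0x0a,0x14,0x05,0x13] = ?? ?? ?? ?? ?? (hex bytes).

#0 dst[0x02+8] := {0xe7,0x6d,0x8b,0x0b,0x36,0x11,0x89,0x16}
#1 dst[0x09+8] := {0xe7,0x6d,0x8b,0x0b,0x36,0x11,0x89,0x16}
#2 dst[0x10+6] := {0xe7,0x6d,0x8b,0x0b,0x36,0x11}
query mem[0x12]=0x8b, mem[0x0a]=0x6d, mem[0x14]=0x36, mem[0x05]=0x0b, mem[0x13]=0x0b

MEM[0x12,0x0a,0x14,0x05,0x13] = 8b 6d 36 0b 0b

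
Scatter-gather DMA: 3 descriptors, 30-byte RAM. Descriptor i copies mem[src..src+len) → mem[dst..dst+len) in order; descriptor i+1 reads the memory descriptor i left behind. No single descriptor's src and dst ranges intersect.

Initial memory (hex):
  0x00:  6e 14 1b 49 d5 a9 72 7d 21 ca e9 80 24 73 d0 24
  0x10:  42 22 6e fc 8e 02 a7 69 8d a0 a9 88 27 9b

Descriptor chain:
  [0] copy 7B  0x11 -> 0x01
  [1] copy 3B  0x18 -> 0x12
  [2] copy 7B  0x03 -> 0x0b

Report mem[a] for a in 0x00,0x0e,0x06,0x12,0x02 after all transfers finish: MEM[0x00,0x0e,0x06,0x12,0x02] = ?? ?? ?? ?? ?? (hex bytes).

MEM[0x00,0x0e,0x06,0x12,0x02] = 6e a7 a7 8d 6e

#0 dst[0x01+7] := {0x22,0x6e,0xfc,0x8e,0x02,0xa7,0x69}
#1 dst[0x12+3] := {0x8d,0xa0,0xa9}
#2 dst[0x0b+7] := {0xfc,0x8e,0x02,0xa7,0x69,0x21,0xca}
query mem[0x00]=0x6e, mem[0x0e]=0xa7, mem[0x06]=0xa7, mem[0x12]=0x8d, mem[0x02]=0x6e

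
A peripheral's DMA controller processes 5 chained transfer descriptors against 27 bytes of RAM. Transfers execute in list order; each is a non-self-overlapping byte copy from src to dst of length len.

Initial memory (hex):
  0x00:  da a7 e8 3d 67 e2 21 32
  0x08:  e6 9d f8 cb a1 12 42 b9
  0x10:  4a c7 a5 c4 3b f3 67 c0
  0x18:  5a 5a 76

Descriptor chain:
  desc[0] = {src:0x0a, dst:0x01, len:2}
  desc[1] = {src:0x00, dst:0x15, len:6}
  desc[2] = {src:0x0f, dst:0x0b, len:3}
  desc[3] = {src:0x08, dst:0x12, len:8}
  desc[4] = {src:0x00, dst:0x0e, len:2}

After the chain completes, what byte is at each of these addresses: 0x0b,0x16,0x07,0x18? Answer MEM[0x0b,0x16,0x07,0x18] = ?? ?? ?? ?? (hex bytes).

MEM[0x0b,0x16,0x07,0x18] = b9 4a 32 42

D0: mem[0x01..0x02] <- [f8 cb]
D1: mem[0x15..0x1a] <- [da f8 cb 3d 67 e2]
D2: mem[0x0b..0x0d] <- [b9 4a c7]
D3: mem[0x12..0x19] <- [e6 9d f8 b9 4a c7 42 b9]
D4: mem[0x0e..0x0f] <- [da f8]
query mem[0x0b]=0xb9, mem[0x16]=0x4a, mem[0x07]=0x32, mem[0x18]=0x42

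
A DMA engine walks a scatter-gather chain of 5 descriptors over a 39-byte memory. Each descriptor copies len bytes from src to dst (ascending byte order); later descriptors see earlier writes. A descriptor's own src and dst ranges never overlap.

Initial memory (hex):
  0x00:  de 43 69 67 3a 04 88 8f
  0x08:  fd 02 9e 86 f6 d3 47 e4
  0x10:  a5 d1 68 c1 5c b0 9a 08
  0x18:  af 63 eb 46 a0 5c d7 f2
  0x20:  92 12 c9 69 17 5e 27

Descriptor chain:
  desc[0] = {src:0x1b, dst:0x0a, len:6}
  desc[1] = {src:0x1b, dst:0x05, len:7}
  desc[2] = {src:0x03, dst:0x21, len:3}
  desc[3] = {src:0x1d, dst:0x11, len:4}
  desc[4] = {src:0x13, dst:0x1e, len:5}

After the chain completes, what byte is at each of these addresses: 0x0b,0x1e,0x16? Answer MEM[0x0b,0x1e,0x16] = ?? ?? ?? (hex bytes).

D0: mem[0x0a..0x0f] <- [46 a0 5c d7 f2 92]
D1: mem[0x05..0x0b] <- [46 a0 5c d7 f2 92 12]
D2: mem[0x21..0x23] <- [67 3a 46]
D3: mem[0x11..0x14] <- [5c d7 f2 92]
D4: mem[0x1e..0x22] <- [f2 92 b0 9a 08]
query mem[0x0b]=0x12, mem[0x1e]=0xf2, mem[0x16]=0x9a

MEM[0x0b,0x1e,0x16] = 12 f2 9a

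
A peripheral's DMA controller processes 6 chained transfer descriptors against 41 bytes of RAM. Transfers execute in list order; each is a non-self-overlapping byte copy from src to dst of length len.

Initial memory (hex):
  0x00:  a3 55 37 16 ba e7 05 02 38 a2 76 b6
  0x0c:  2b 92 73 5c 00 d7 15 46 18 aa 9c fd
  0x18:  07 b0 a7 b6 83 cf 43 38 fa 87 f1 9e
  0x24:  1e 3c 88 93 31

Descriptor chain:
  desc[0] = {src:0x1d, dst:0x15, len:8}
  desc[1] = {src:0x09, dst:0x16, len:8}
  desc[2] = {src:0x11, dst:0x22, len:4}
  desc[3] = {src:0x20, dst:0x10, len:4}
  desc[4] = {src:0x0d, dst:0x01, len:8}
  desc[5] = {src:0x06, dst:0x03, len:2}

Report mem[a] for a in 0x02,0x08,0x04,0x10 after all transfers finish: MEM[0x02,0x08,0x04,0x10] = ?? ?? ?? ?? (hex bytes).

#0 dst[0x15+8] := {0xcf,0x43,0x38,0xfa,0x87,0xf1,0x9e,0x1e}
#1 dst[0x16+8] := {0xa2,0x76,0xb6,0x2b,0x92,0x73,0x5c,0x00}
#2 dst[0x22+4] := {0xd7,0x15,0x46,0x18}
#3 dst[0x10+4] := {0xfa,0x87,0xd7,0x15}
#4 dst[0x01+8] := {0x92,0x73,0x5c,0xfa,0x87,0xd7,0x15,0x18}
#5 dst[0x03+2] := {0xd7,0x15}
query mem[0x02]=0x73, mem[0x08]=0x18, mem[0x04]=0x15, mem[0x10]=0xfa

MEM[0x02,0x08,0x04,0x10] = 73 18 15 fa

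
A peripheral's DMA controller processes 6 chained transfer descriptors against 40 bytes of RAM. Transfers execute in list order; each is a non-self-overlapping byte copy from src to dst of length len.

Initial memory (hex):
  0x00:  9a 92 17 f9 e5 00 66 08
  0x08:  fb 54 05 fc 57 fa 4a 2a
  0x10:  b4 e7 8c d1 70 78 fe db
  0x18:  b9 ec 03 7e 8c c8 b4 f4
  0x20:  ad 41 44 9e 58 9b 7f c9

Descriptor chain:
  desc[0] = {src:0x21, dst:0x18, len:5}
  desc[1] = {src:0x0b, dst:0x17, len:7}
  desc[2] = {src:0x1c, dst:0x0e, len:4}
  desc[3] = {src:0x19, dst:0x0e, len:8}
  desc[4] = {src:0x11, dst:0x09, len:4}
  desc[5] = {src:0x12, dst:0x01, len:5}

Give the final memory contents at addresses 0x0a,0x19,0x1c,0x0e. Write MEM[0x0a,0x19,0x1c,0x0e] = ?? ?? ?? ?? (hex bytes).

D0: mem[0x18..0x1c] <- [41 44 9e 58 9b]
D1: mem[0x17..0x1d] <- [fc 57 fa 4a 2a b4 e7]
D2: mem[0x0e..0x11] <- [b4 e7 b4 f4]
D3: mem[0x0e..0x15] <- [fa 4a 2a b4 e7 b4 f4 ad]
D4: mem[0x09..0x0c] <- [b4 e7 b4 f4]
D5: mem[0x01..0x05] <- [e7 b4 f4 ad fe]
query mem[0x0a]=0xe7, mem[0x19]=0xfa, mem[0x1c]=0xb4, mem[0x0e]=0xfa

MEM[0x0a,0x19,0x1c,0x0e] = e7 fa b4 fa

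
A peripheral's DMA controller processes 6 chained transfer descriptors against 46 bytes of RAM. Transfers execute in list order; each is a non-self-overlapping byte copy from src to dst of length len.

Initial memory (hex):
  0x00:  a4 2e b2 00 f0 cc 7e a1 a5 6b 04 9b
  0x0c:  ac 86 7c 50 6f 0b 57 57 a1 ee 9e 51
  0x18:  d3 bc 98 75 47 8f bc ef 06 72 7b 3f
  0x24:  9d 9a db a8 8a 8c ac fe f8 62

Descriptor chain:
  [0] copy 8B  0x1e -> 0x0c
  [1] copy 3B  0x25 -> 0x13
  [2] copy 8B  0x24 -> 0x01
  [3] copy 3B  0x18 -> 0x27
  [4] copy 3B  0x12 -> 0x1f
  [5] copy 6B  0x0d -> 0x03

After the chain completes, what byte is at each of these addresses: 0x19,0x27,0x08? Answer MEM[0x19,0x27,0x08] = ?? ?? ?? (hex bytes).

MEM[0x19,0x27,0x08] = bc d3 9d

[0] 0x1e->0x0c len=8 : bc ef 06 72 7b 3f 9d 9a
[1] 0x25->0x13 len=3 : 9a db a8
[2] 0x24->0x01 len=8 : 9d 9a db a8 8a 8c ac fe
[3] 0x18->0x27 len=3 : d3 bc 98
[4] 0x12->0x1f len=3 : 9d 9a db
[5] 0x0d->0x03 len=6 : ef 06 72 7b 3f 9d
query mem[0x19]=0xbc, mem[0x27]=0xd3, mem[0x08]=0x9d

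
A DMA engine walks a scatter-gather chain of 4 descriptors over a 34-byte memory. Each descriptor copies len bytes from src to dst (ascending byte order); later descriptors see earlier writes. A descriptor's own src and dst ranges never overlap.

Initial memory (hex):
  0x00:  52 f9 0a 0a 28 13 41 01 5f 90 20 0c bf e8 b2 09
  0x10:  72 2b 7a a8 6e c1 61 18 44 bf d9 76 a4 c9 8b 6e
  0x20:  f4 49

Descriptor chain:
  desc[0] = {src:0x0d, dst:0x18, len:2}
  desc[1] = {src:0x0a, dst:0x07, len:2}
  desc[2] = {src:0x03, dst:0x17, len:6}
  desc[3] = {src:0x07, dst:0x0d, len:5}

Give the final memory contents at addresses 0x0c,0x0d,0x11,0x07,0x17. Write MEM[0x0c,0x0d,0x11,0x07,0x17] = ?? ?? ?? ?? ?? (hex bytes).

MEM[0x0c,0x0d,0x11,0x07,0x17] = bf 20 0c 20 0a

D0: mem[0x18..0x19] <- [e8 b2]
D1: mem[0x07..0x08] <- [20 0c]
D2: mem[0x17..0x1c] <- [0a 28 13 41 20 0c]
D3: mem[0x0d..0x11] <- [20 0c 90 20 0c]
query mem[0x0c]=0xbf, mem[0x0d]=0x20, mem[0x11]=0x0c, mem[0x07]=0x20, mem[0x17]=0x0a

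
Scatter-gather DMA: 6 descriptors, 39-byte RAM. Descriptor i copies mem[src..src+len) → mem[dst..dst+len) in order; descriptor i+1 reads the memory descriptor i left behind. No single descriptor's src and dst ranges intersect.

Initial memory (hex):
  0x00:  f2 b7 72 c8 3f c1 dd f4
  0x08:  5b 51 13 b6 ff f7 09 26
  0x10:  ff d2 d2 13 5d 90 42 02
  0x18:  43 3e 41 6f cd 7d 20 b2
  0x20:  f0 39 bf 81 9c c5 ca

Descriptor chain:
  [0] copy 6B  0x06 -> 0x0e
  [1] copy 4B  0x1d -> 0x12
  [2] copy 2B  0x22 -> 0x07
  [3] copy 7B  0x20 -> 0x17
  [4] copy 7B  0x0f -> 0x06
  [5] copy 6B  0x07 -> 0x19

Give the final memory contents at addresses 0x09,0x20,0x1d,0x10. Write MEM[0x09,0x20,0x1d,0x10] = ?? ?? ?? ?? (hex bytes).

MEM[0x09,0x20,0x1d,0x10] = 7d f0 b2 5b

[0] 0x06->0x0e len=6 : dd f4 5b 51 13 b6
[1] 0x1d->0x12 len=4 : 7d 20 b2 f0
[2] 0x22->0x07 len=2 : bf 81
[3] 0x20->0x17 len=7 : f0 39 bf 81 9c c5 ca
[4] 0x0f->0x06 len=7 : f4 5b 51 7d 20 b2 f0
[5] 0x07->0x19 len=6 : 5b 51 7d 20 b2 f0
query mem[0x09]=0x7d, mem[0x20]=0xf0, mem[0x1d]=0xb2, mem[0x10]=0x5b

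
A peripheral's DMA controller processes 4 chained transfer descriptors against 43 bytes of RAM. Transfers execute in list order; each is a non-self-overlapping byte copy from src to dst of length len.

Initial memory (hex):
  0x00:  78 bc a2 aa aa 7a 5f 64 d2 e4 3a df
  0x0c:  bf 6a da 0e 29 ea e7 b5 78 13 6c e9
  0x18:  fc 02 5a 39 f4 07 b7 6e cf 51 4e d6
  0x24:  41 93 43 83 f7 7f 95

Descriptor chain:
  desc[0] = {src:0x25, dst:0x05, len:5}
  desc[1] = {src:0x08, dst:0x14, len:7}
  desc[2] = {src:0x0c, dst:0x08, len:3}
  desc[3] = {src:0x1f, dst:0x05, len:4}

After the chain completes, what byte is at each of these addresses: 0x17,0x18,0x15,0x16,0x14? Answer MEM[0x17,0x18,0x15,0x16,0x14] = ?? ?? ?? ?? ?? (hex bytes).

  after D0: wrote 5B at 0x05 = 934383f77f
  after D1: wrote 7B at 0x14 = f77f3adfbf6ada
  after D2: wrote 3B at 0x08 = bf6ada
  after D3: wrote 4B at 0x05 = 6ecf514e
query mem[0x17]=0xdf, mem[0x18]=0xbf, mem[0x15]=0x7f, mem[0x16]=0x3a, mem[0x14]=0xf7

MEM[0x17,0x18,0x15,0x16,0x14] = df bf 7f 3a f7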